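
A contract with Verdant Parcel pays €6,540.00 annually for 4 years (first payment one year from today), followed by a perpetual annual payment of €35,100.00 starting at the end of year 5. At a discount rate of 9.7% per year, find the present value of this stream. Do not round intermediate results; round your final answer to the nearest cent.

PV of 4-year annuity: €6,540.00 × [1 − (1+0.097)^−4] / 0.097 = 20866.26831
Perpetuity value at year 4: €35,100.00 / 0.097 = 361855.67010
PV of perpetuity: 361855.67010 / (1+0.097)^4 = 249866.98238
Total PV = 20866.26831 + 249866.98238 = 270733.25069

€270733.25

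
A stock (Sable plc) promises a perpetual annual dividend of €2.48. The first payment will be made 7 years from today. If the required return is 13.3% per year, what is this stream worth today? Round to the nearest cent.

€8.81

Value at end of year 6: C / r = €2.48 / 0.133 = €18.6466
Discount to today: PV = €18.6466 / (1 + 0.133)^6 = €18.6466 / 2.115336 = €8.81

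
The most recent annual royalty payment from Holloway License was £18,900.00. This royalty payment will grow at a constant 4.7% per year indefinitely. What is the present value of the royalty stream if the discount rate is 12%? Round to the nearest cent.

£271072.60

D₁ = D₀ × (1 + g) = £18,900.00 × 1.047 = £19,788.3000
Growing perpetuity: P = D₁ / (r − g) = £19,788.3000 / (0.12 − 0.047) = £271,072.60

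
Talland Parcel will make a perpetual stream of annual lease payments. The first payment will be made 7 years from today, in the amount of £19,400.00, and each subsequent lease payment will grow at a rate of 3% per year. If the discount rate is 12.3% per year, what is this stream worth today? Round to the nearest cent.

Value at end of year 6: C₁ / (r − g) = £19,400.00 / (0.123 − 0.03) = £208,602.1505
Discount to today: PV = £208,602.1505 / (1 + 0.123)^6 = £208,602.1505 / 2.005758 = £104,001.65

£104001.65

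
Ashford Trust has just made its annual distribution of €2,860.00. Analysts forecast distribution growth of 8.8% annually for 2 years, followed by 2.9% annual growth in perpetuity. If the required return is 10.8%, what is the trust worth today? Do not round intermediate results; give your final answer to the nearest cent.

€41485.75

D_1 = 3111.68000
D_2 = 3385.50784
Terminal value at year 2: TV = D_2×(1+g_2)/(r−g_2) = 3483.68757/0.079 = 44097.31098
P_0 = D_1/(1+r)^1 + D_2/(1+r)^2 + TV/(1+r)^2
    = 2808.37545 + 2757.68275 + 35919.69055 = 41485.74875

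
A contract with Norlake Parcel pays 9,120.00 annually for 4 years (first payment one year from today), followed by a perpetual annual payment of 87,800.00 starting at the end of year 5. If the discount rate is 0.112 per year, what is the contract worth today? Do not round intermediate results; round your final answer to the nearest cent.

540866.85

PV of 4-year annuity: 9,120.00 × [1 − (1+0.112)^−4] / 0.112 = 28173.90525
Perpetuity value at year 4: 87,800.00 / 0.112 = 783928.57143
PV of perpetuity: 783928.57143 / (1+0.112)^4 = 512692.94849
Total PV = 28173.90525 + 512692.94849 = 540866.85374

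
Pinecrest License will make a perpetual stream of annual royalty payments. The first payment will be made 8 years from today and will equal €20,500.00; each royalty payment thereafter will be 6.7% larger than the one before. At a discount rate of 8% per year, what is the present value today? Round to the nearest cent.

€920119.47

Value at end of year 7: C₁ / (r − g) = €20,500.00 / (0.08 − 0.067) = €1,576,923.0769
Discount to today: PV = €1,576,923.0769 / (1 + 0.08)^7 = €1,576,923.0769 / 1.713824 = €920,119.47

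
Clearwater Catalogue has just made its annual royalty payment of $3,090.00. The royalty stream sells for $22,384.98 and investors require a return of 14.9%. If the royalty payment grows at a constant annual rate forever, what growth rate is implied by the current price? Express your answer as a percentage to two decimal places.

0.96%

P = D₀(1+g)/(r−g) ⇒ P(r−g) = D₀(1+g) ⇒ g(P+D₀) = P·r − D₀
g = (P·r − D₀)/(P + D₀) = ($22,384.98×0.149 − $3,090.00) / ($22,384.98 + $3,090.00) = 0.009631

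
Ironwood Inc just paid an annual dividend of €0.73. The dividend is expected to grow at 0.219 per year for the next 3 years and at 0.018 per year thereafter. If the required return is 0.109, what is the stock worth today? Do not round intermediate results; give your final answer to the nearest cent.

D_1 = 0.88987
D_2 = 1.08475
D_3 = 1.32231
Terminal value at year 3: TV = D_3×(1+g_2)/(r−g_2) = 1.34611/0.091 = 14.79246
P_0 = D_1/(1+r)^1 + D_2/(1+r)^2 + D_3/(1+r)^3 + TV/(1+r)^3
    = 0.80241 + 0.88200 + 0.96948 + 10.84540 = 13.49929

€13.50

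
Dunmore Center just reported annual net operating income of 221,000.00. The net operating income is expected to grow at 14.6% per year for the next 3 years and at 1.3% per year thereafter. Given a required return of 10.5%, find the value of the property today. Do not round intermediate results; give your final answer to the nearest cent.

3427872.45

D_1 = 253266.00000
D_2 = 290242.83600
D_3 = 332618.29006
Terminal value at year 3: TV = D_3×(1+g_2)/(r−g_2) = 336942.32783/0.092 = 3662416.60681
P_0 = D_1/(1+r)^1 + D_2/(1+r)^2 + D_3/(1+r)^3 + TV/(1+r)^3
    = 229200.00000 + 237704.25339 + 246524.04922 + 2714444.15066 = 3427872.45328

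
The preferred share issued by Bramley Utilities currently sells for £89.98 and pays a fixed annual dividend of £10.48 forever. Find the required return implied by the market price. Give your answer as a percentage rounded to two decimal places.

P = C/r ⇒ r = C/P = £10.48/£89.98 = 0.116470

11.65%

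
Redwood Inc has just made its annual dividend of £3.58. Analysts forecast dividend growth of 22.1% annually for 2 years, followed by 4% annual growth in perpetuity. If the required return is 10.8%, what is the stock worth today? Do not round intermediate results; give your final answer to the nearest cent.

D_1 = 4.37118
D_2 = 5.33721
Terminal value at year 2: TV = D_2×(1+g_2)/(r−g_2) = 5.55070/0.068 = 81.62793
P_0 = D_1/(1+r)^1 + D_2/(1+r)^2 + TV/(1+r)^2
    = 3.94511 + 4.34745 + 66.49045 = 74.78301

£74.78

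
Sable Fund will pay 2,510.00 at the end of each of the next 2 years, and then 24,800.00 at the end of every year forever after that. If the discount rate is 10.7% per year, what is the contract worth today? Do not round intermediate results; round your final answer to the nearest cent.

193450.95

PV of 2-year annuity: 2,510.00 × [1 − (1+0.107)^−2] / 0.107 = 4315.61819
Perpetuity value at year 2: 24,800.00 / 0.107 = 231775.70093
PV of perpetuity: 231775.70093 / (1+0.107)^2 = 189135.32994
Total PV = 4315.61819 + 189135.32994 = 193450.94813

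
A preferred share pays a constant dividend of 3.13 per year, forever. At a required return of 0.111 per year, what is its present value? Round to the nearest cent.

Level perpetuity: PV = C / r = 3.13 / 0.111 = 28.20

28.20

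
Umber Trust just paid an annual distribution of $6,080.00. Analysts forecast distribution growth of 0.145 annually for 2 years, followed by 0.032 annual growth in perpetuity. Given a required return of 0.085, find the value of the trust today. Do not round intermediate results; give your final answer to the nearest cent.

D_1 = 6961.60000
D_2 = 7971.03200
Terminal value at year 2: TV = D_2×(1+g_2)/(r−g_2) = 8226.10502/0.053 = 155209.52875
P_0 = D_1/(1+r)^1 + D_2/(1+r)^2 + TV/(1+r)^2
    = 6416.22120 + 6771.03527 + 131843.55476 = 145030.81123

$145030.81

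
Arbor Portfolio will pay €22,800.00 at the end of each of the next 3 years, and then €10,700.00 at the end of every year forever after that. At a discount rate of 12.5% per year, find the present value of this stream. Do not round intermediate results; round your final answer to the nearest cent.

€114414.27

PV of 3-year annuity: €22,800.00 × [1 − (1+0.125)^−3] / 0.125 = 54294.65021
Perpetuity value at year 3: €10,700.00 / 0.125 = 85600.00000
PV of perpetuity: 85600.00000 / (1+0.125)^3 = 60119.61591
Total PV = 54294.65021 + 60119.61591 = 114414.26612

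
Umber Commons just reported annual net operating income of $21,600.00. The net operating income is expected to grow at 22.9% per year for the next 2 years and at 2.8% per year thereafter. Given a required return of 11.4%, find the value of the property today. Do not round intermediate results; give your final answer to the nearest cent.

D_1 = 26546.40000
D_2 = 32625.52560
Terminal value at year 2: TV = D_2×(1+g_2)/(r−g_2) = 33539.04032/0.086 = 389988.84089
P_0 = D_1/(1+r)^1 + D_2/(1+r)^2 + TV/(1+r)^2
    = 23829.80251 + 26289.79110 + 314254.71226 = 364374.30587

$364374.31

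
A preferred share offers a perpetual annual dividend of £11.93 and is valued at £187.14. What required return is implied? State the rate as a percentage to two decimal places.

P = C/r ⇒ r = C/P = £11.93/£187.14 = 0.063749

6.37%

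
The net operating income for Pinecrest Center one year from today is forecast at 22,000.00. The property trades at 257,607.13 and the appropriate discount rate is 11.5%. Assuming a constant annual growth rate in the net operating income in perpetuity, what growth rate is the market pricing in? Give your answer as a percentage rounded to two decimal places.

P = D₁/(r−g) ⇒ g = r − D₁/P = 0.115 − 22,000.00/257,607.13 = 0.029599

2.96%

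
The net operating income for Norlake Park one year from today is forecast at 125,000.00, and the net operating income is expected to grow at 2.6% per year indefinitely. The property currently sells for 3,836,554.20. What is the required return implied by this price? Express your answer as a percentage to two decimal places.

5.86%

P = D₁/(r − g) ⇒ r = D₁/P + g = 125,000.0000/3,836,554.20 + 0.026 = 0.032581 + 0.026 = 0.058581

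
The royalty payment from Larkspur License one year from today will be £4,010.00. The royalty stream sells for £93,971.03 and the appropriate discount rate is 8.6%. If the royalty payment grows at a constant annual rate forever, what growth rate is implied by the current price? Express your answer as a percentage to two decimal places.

P = D₁/(r−g) ⇒ g = r − D₁/P = 0.086 − £4,010.00/£93,971.03 = 0.043327

4.33%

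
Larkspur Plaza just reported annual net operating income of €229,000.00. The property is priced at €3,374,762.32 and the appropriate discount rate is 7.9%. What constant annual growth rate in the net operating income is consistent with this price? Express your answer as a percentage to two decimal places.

P = D₀(1+g)/(r−g) ⇒ P(r−g) = D₀(1+g) ⇒ g(P+D₀) = P·r − D₀
g = (P·r − D₀)/(P + D₀) = (€3,374,762.32×0.079 − €229,000.00) / (€3,374,762.32 + €229,000.00) = 0.010435

1.04%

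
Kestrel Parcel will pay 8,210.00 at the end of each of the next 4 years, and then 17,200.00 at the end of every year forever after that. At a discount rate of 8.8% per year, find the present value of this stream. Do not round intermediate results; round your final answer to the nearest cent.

166201.15

PV of 4-year annuity: 8,210.00 × [1 − (1+0.088)^−4] / 0.088 = 26715.28396
Perpetuity value at year 4: 17,200.00 / 0.088 = 195454.54545
PV of perpetuity: 195454.54545 / (1+0.088)^4 = 139485.86286
Total PV = 26715.28396 + 139485.86286 = 166201.14682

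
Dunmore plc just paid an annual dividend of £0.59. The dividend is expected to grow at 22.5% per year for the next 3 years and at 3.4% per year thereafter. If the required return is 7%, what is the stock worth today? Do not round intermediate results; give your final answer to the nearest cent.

£27.76

D_1 = 0.72275
D_2 = 0.88537
D_3 = 1.08458
Terminal value at year 3: TV = D_3×(1+g_2)/(r−g_2) = 1.12145/0.036 = 31.15145
P_0 = D_1/(1+r)^1 + D_2/(1+r)^2 + D_3/(1+r)^3 + TV/(1+r)^3
    = 0.67547 + 0.77332 + 0.88534 + 25.42887 = 27.76299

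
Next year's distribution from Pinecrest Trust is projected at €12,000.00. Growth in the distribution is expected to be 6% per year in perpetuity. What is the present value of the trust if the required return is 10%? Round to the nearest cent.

Growing perpetuity: P = D₁ / (r − g) = €12,000.0000 / (0.1 − 0.06) = €300,000.00

€300000.00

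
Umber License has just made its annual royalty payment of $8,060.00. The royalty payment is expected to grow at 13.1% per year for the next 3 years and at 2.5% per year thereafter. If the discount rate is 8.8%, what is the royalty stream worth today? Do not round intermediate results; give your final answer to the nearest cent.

$173447.82

D_1 = 9115.86000
D_2 = 10310.03766
D_3 = 11660.65259
Terminal value at year 3: TV = D_3×(1+g_2)/(r−g_2) = 11952.16891/0.063 = 189716.96680
P_0 = D_1/(1+r)^1 + D_2/(1+r)^2 + D_3/(1+r)^3 + TV/(1+r)^3
    = 8378.54779 + 8709.68525 + 9053.90995 + 147305.67769 = 173447.82068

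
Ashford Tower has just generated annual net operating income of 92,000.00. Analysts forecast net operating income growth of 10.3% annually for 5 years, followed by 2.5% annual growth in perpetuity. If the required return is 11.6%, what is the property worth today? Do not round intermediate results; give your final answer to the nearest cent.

D_1 = 101476.00000
D_2 = 111928.02800
D_3 = 123456.61488
D_4 = 136172.64622
D_5 = 150198.42878
Terminal value at year 5: TV = D_5×(1+g_2)/(r−g_2) = 153953.38950/0.091 = 1691795.48898
P_0 = D_1/(1+r)^1 + D_2/(1+r)^2 + D_3/(1+r)^3 + D_4/(1+r)^4 + D_5/(1+r)^5 + TV/(1+r)^5
    = 90928.31541 + 89869.11461 + 88822.25216 + 87787.58435 + 86764.96912 + 977297.72907 = 1421469.96471

1421469.96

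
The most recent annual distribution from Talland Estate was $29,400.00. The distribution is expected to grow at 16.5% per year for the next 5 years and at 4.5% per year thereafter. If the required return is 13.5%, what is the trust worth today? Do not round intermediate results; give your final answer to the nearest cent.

$548005.40

D_1 = 34251.00000
D_2 = 39902.41500
D_3 = 46486.31348
D_4 = 54156.55520
D_5 = 63092.38681
Terminal value at year 5: TV = D_5×(1+g_2)/(r−g_2) = 65931.54421/0.09 = 732572.71347
P_0 = D_1/(1+r)^1 + D_2/(1+r)^2 + D_3/(1+r)^3 + D_4/(1+r)^4 + D_5/(1+r)^5 + TV/(1+r)^5
    = 30177.09251 + 30974.72491 + 31793.44011 + 32633.79535 + 33496.36263 + 388929.98833 = 548005.40385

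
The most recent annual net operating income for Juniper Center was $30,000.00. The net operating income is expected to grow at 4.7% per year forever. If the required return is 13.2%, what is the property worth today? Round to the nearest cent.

$369529.41

D₁ = D₀ × (1 + g) = $30,000.00 × 1.047 = $31,410.0000
Growing perpetuity: P = D₁ / (r − g) = $31,410.0000 / (0.132 − 0.047) = $369,529.41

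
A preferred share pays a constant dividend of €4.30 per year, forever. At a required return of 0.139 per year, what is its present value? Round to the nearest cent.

Level perpetuity: PV = C / r = €4.30 / 0.139 = €30.94

€30.94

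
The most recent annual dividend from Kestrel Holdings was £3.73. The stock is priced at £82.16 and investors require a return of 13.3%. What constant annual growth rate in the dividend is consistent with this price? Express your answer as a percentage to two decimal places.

8.38%

P = D₀(1+g)/(r−g) ⇒ P(r−g) = D₀(1+g) ⇒ g(P+D₀) = P·r − D₀
g = (P·r − D₀)/(P + D₀) = (£82.16×0.133 − £3.73) / (£82.16 + £3.73) = 0.083796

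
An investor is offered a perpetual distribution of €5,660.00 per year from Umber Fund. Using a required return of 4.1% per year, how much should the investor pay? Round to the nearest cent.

€138048.78

Level perpetuity: PV = C / r = €5,660.00 / 0.041 = €138,048.78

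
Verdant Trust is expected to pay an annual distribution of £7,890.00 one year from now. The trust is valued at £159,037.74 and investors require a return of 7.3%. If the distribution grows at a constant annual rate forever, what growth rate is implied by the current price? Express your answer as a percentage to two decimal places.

P = D₁/(r−g) ⇒ g = r − D₁/P = 0.073 − £7,890.00/£159,037.74 = 0.023389

2.34%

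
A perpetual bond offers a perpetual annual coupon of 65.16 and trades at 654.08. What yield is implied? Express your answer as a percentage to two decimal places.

9.96%

P = C/r ⇒ r = C/P = 65.16/654.08 = 0.099621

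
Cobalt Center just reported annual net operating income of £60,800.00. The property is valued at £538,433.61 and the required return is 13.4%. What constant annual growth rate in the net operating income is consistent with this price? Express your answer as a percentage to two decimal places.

1.89%

P = D₀(1+g)/(r−g) ⇒ P(r−g) = D₀(1+g) ⇒ g(P+D₀) = P·r − D₀
g = (P·r − D₀)/(P + D₀) = (£538,433.61×0.134 − £60,800.00) / (£538,433.61 + £60,800.00) = 0.018941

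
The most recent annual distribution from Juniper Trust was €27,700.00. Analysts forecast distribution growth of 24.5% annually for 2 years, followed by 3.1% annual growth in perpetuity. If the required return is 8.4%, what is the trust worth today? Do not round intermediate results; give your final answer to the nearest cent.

D_1 = 34486.50000
D_2 = 42935.69250
Terminal value at year 2: TV = D_2×(1+g_2)/(r−g_2) = 44266.69897/0.053 = 835220.73524
P_0 = D_1/(1+r)^1 + D_2/(1+r)^2 + TV/(1+r)^2
    = 31814.11439 + 36539.27345 + 710792.28159 = 779145.66943

€779145.67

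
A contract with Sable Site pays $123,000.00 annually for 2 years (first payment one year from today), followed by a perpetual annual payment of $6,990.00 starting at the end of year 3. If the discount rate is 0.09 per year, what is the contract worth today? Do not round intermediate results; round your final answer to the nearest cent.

$281741.16

PV of 2-year annuity: $123,000.00 × [1 − (1+0.09)^−2] / 0.09 = 216370.67587
Perpetuity value at year 2: $6,990.00 / 0.09 = 77666.66667
PV of perpetuity: 77666.66667 / (1+0.09)^2 = 65370.47948
Total PV = 216370.67587 + 65370.47948 = 281741.15535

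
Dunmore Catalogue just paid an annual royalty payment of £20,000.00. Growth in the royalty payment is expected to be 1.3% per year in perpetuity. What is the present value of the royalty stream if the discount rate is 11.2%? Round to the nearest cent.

£204646.46

D₁ = D₀ × (1 + g) = £20,000.00 × 1.013 = £20,260.0000
Growing perpetuity: P = D₁ / (r − g) = £20,260.0000 / (0.112 − 0.013) = £204,646.46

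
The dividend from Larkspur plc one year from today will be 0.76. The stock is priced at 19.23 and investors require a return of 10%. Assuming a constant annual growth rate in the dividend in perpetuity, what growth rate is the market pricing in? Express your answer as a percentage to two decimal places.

6.05%

P = D₁/(r−g) ⇒ g = r − D₁/P = 0.1 − 0.76/19.23 = 0.060478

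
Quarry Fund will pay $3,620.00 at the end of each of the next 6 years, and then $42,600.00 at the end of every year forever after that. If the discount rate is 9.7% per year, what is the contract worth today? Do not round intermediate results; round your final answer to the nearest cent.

PV of 6-year annuity: $3,620.00 × [1 − (1+0.097)^−6] / 0.097 = 15905.62350
Perpetuity value at year 6: $42,600.00 / 0.097 = 439175.25773
PV of perpetuity: 439175.25773 / (1+0.097)^6 = 251998.58338
Total PV = 15905.62350 + 251998.58338 = 267904.20688

$267904.21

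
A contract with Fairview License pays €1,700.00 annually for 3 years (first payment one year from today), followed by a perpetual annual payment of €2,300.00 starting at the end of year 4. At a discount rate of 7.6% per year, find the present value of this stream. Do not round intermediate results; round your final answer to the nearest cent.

PV of 3-year annuity: €1,700.00 × [1 − (1+0.076)^−3] / 0.076 = 4412.87922
Perpetuity value at year 3: €2,300.00 / 0.076 = 30263.15789
PV of perpetuity: 30263.15789 / (1+0.076)^3 = 24292.79189
Total PV = 4412.87922 + 24292.79189 = 28705.67111

€28705.67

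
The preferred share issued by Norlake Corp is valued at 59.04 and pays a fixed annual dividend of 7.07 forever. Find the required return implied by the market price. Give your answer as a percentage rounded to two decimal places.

11.97%

P = C/r ⇒ r = C/P = 7.07/59.04 = 0.119749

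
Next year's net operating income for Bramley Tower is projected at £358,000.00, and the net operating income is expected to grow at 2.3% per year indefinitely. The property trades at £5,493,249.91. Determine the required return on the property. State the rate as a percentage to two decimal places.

8.82%

P = D₁/(r − g) ⇒ r = D₁/P + g = £358,000.0000/£5,493,249.91 + 0.023 = 0.065171 + 0.023 = 0.088171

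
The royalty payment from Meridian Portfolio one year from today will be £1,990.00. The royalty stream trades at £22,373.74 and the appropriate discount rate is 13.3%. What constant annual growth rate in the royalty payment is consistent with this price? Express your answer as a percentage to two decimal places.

4.41%

P = D₁/(r−g) ⇒ g = r − D₁/P = 0.133 − £1,990.00/£22,373.74 = 0.044056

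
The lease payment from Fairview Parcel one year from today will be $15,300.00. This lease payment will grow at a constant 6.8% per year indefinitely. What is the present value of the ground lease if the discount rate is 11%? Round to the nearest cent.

$364285.71

Growing perpetuity: P = D₁ / (r − g) = $15,300.0000 / (0.11 − 0.068) = $364,285.71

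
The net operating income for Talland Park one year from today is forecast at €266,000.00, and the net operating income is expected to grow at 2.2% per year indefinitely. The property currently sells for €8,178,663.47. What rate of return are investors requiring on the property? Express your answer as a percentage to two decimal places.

5.45%

P = D₁/(r − g) ⇒ r = D₁/P + g = €266,000.0000/€8,178,663.47 + 0.022 = 0.032524 + 0.022 = 0.054524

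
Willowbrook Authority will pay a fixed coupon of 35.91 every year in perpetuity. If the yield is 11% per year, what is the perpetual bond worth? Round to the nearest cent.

Level perpetuity: PV = C / r = 35.91 / 0.11 = 326.45

326.45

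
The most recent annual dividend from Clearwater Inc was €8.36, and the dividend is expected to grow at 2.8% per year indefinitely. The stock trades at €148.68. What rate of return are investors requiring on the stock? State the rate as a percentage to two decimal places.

D₁ = €8.36 × 1.028 = €8.5941
P = D₁/(r − g) ⇒ r = D₁/P + g = €8.5941/€148.68 + 0.028 = 0.057803 + 0.028 = 0.085803

8.58%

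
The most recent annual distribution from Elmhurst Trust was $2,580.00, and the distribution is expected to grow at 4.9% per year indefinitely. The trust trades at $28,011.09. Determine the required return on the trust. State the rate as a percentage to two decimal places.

D₁ = $2,580.00 × 1.049 = $2,706.4200
P = D₁/(r − g) ⇒ r = D₁/P + g = $2,706.4200/$28,011.09 + 0.049 = 0.096620 + 0.049 = 0.145620

14.56%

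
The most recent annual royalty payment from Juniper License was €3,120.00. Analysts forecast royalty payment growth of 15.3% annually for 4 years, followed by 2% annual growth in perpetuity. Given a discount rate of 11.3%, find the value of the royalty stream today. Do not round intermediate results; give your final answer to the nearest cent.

D_1 = 3597.36000
D_2 = 4147.75608
D_3 = 4782.36276
D_4 = 5514.06426
Terminal value at year 4: TV = D_4×(1+g_2)/(r−g_2) = 5624.34555/0.093 = 60476.83385
P_0 = D_1/(1+r)^1 + D_2/(1+r)^2 + D_3/(1+r)^3 + D_4/(1+r)^4 + TV/(1+r)^4
    = 3232.12938 + 3348.28857 + 3468.62239 + 3593.28087 + 39410.17733 = 53052.49854

€53052.50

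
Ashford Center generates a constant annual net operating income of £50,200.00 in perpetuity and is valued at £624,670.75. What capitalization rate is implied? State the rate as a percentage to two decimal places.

P = C/r ⇒ r = C/P = £50,200.00/£624,670.75 = 0.080362

8.04%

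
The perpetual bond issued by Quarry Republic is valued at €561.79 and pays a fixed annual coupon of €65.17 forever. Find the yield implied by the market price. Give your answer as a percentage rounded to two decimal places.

P = C/r ⇒ r = C/P = €65.17/€561.79 = 0.116004

11.60%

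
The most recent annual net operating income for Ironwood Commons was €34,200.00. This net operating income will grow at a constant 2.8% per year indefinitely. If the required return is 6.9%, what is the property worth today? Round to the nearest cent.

D₁ = D₀ × (1 + g) = €34,200.00 × 1.028 = €35,157.6000
Growing perpetuity: P = D₁ / (r − g) = €35,157.6000 / (0.069 − 0.028) = €857,502.44

€857502.44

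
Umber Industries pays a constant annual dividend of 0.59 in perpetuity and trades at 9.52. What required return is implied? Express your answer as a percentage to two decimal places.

P = C/r ⇒ r = C/P = 0.59/9.52 = 0.061975

6.20%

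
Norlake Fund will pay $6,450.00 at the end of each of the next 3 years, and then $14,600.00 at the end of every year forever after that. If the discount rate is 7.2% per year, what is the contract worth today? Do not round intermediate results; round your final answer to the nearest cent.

PV of 3-year annuity: $6,450.00 × [1 − (1+0.072)^−3] / 0.072 = 16865.17655
Perpetuity value at year 3: $14,600.00 / 0.072 = 202777.77778
PV of perpetuity: 202777.77778 / (1+0.072)^3 = 164602.33939
Total PV = 16865.17655 + 164602.33939 = 181467.51594

$181467.52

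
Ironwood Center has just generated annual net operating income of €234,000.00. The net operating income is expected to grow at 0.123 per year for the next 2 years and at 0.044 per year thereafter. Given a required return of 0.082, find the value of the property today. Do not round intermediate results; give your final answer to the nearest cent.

€7420223.32

D_1 = 262782.00000
D_2 = 295104.18600
Terminal value at year 2: TV = D_2×(1+g_2)/(r−g_2) = 308088.77018/0.038 = 8107599.21537
P_0 = D_1/(1+r)^1 + D_2/(1+r)^2 + TV/(1+r)^2
    = 242866.91312 + 252069.81833 + 6925286.58793 = 7420223.31939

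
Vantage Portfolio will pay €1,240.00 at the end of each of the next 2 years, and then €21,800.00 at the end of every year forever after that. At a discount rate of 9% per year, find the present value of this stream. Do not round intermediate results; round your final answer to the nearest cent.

PV of 2-year annuity: €1,240.00 × [1 − (1+0.09)^−2] / 0.09 = 2181.29787
Perpetuity value at year 2: €21,800.00 / 0.09 = 242222.22222
PV of perpetuity: 242222.22222 / (1+0.09)^2 = 203873.59837
Total PV = 2181.29787 + 203873.59837 = 206054.89624

€206054.90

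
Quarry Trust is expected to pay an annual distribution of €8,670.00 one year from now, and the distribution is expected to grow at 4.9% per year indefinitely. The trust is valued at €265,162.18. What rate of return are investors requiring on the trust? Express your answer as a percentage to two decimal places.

P = D₁/(r − g) ⇒ r = D₁/P + g = €8,670.0000/€265,162.18 + 0.049 = 0.032697 + 0.049 = 0.081697

8.17%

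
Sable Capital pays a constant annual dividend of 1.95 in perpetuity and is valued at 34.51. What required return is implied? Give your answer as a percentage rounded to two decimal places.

5.65%

P = C/r ⇒ r = C/P = 1.95/34.51 = 0.056505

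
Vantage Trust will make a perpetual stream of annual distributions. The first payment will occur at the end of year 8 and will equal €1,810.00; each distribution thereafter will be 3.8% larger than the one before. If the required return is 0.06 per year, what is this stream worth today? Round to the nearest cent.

Value at end of year 7: C₁ / (r − g) = €1,810.00 / (0.06 − 0.038) = €82,272.7273
Discount to today: PV = €82,272.7273 / (1 + 0.06)^7 = €82,272.7273 / 1.503630 = €54,716.06

€54716.06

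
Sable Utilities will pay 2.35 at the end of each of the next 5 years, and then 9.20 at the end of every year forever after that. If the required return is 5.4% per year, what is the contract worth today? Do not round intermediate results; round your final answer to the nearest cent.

141.04

PV of 5-year annuity: 2.35 × [1 − (1+0.054)^−5] / 0.054 = 10.06275
Perpetuity value at year 5: 9.20 / 0.054 = 170.37037
PV of perpetuity: 170.37037 / (1+0.054)^5 = 130.97579
Total PV = 10.06275 + 130.97579 = 141.03853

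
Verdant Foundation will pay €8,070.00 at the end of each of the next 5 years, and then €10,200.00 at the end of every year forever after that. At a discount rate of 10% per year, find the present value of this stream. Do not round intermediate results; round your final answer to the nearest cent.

€93925.62

PV of 5-year annuity: €8,070.00 × [1 − (1+0.1)^−5] / 0.1 = 30591.64923
Perpetuity value at year 5: €10,200.00 / 0.1 = 102000.00000
PV of perpetuity: 102000.00000 / (1+0.1)^5 = 63333.97495
Total PV = 30591.64923 + 63333.97495 = 93925.62418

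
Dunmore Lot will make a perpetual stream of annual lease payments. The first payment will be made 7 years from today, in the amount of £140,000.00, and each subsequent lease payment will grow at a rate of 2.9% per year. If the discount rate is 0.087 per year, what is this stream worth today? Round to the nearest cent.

£1463264.30

Value at end of year 6: C₁ / (r − g) = £140,000.00 / (0.087 − 0.029) = £2,413,793.1034
Discount to today: PV = £2,413,793.1034 / (1 + 0.087)^6 = £2,413,793.1034 / 1.649595 = £1,463,264.30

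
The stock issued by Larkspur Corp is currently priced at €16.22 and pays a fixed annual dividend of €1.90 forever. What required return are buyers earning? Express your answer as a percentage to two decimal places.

11.71%

P = C/r ⇒ r = C/P = €1.90/€16.22 = 0.117139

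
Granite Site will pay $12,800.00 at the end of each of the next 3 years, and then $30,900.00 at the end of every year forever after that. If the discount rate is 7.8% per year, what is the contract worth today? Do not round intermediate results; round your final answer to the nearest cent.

PV of 3-year annuity: $12,800.00 × [1 − (1+0.078)^−3] / 0.078 = 33106.24744
Perpetuity value at year 3: $30,900.00 / 0.078 = 396153.84615
PV of perpetuity: 396153.84615 / (1+0.078)^3 = 316233.29570
Total PV = 33106.24744 + 316233.29570 = 349339.54314

$349339.54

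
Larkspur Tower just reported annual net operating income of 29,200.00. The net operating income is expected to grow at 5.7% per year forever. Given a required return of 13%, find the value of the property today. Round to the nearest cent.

D₁ = D₀ × (1 + g) = 29,200.00 × 1.057 = 30,864.4000
Growing perpetuity: P = D₁ / (r − g) = 30,864.4000 / (0.13 − 0.057) = 422,800.00

422800.00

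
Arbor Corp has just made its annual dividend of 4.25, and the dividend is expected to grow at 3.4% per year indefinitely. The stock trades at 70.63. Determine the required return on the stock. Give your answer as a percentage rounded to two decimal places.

D₁ = 4.25 × 1.034 = 4.3945
P = D₁/(r − g) ⇒ r = D₁/P + g = 4.3945/70.63 + 0.034 = 0.062219 + 0.034 = 0.096219

9.62%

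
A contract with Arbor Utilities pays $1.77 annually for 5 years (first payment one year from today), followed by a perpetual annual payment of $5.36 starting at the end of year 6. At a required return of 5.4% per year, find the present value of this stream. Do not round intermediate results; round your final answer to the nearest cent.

$83.89

PV of 5-year annuity: $1.77 × [1 − (1+0.054)^−5] / 0.054 = 7.57918
Perpetuity value at year 5: $5.36 / 0.054 = 99.25926
PV of perpetuity: 99.25926 / (1+0.054)^5 = 76.30763
Total PV = 7.57918 + 76.30763 = 83.88681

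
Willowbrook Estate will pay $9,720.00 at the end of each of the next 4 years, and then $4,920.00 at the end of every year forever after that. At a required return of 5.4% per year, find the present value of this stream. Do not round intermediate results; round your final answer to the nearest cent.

PV of 4-year annuity: $9,720.00 × [1 − (1+0.054)^−4] / 0.054 = 34148.78155
Perpetuity value at year 4: $4,920.00 / 0.054 = 91111.11111
PV of perpetuity: 91111.11111 / (1+0.054)^4 = 73825.92539
Total PV = 34148.78155 + 73825.92539 = 107974.70694

$107974.71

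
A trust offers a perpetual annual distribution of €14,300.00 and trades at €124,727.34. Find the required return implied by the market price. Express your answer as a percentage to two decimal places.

P = C/r ⇒ r = C/P = €14,300.00/€124,727.34 = 0.114650

11.47%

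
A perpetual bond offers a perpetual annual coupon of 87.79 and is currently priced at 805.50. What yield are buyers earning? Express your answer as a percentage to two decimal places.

P = C/r ⇒ r = C/P = 87.79/805.50 = 0.108988

10.90%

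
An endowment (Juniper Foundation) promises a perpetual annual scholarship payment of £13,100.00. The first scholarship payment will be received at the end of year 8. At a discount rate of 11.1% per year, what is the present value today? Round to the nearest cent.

Value at end of year 7: C / r = £13,100.00 / 0.111 = £118,018.0180
Discount to today: PV = £118,018.0180 / (1 + 0.111)^7 = £118,018.0180 / 2.089288 = £56,487.18

£56487.18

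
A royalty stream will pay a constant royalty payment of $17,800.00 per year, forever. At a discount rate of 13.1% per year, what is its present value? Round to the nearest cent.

$135877.86

Level perpetuity: PV = C / r = $17,800.00 / 0.131 = $135,877.86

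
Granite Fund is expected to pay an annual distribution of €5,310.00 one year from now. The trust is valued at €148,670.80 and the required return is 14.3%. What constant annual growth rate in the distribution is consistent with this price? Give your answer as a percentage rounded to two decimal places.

P = D₁/(r−g) ⇒ g = r − D₁/P = 0.143 − €5,310.00/€148,670.80 = 0.107284

10.73%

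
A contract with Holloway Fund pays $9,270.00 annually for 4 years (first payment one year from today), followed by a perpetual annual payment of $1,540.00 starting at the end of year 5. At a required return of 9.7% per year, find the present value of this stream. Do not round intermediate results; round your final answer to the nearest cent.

PV of 4-year annuity: $9,270.00 × [1 − (1+0.097)^−4] / 0.097 = 29576.49958
Perpetuity value at year 4: $1,540.00 / 0.097 = 15876.28866
PV of perpetuity: 15876.28866 / (1+0.097)^4 = 10962.82487
Total PV = 29576.49958 + 10962.82487 = 40539.32445

$40539.32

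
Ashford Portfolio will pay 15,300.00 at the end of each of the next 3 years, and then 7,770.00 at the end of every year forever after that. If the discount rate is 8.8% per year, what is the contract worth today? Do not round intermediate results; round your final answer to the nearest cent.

107424.25

PV of 3-year annuity: 15,300.00 × [1 − (1+0.088)^−3] / 0.088 = 38867.27198
Perpetuity value at year 3: 7,770.00 / 0.088 = 88295.45455
PV of perpetuity: 88295.45455 / (1+0.088)^3 = 68556.97721
Total PV = 38867.27198 + 68556.97721 = 107424.24919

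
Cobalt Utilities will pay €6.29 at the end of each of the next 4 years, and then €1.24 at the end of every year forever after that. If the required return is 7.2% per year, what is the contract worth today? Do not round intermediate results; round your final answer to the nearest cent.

PV of 4-year annuity: €6.29 × [1 − (1+0.072)^−4] / 0.072 = 21.20972
Perpetuity value at year 4: €1.24 / 0.072 = 17.22222
PV of perpetuity: 17.22222 / (1+0.072)^4 = 13.04097
Total PV = 21.20972 + 13.04097 = 34.25069

€34.25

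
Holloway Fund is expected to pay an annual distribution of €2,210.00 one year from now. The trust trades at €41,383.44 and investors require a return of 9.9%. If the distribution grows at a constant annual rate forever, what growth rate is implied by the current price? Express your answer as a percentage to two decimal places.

4.56%

P = D₁/(r−g) ⇒ g = r − D₁/P = 0.099 − €2,210.00/€41,383.44 = 0.045597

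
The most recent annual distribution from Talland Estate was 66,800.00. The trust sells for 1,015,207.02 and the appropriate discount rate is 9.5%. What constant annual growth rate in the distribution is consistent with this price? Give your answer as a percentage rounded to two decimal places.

P = D₀(1+g)/(r−g) ⇒ P(r−g) = D₀(1+g) ⇒ g(P+D₀) = P·r − D₀
g = (P·r − D₀)/(P + D₀) = (1,015,207.02×0.095 − 66,800.00) / (1,015,207.02 + 66,800.00) = 0.027398

2.74%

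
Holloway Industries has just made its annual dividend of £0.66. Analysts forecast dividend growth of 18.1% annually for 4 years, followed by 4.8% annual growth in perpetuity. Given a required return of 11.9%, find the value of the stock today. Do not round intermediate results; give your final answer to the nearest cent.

£15.11

D_1 = 0.77946
D_2 = 0.92054
D_3 = 1.08716
D_4 = 1.28394
Terminal value at year 4: TV = D_4×(1+g_2)/(r−g_2) = 1.34557/0.071 = 18.95163
P_0 = D_1/(1+r)^1 + D_2/(1+r)^2 + D_3/(1+r)^3 + D_4/(1+r)^4 + TV/(1+r)^4
    = 0.69657 + 0.73516 + 0.77590 + 0.81889 + 12.08721 = 15.11372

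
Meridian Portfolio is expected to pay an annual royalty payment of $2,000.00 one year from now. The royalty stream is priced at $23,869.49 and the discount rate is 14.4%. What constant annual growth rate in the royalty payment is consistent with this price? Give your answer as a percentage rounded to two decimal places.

6.02%

P = D₁/(r−g) ⇒ g = r − D₁/P = 0.144 − $2,000.00/$23,869.49 = 0.060211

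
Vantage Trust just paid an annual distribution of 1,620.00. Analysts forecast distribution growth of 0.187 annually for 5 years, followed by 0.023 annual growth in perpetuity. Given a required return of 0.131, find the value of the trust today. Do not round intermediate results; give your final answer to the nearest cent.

28924.85

D_1 = 1922.94000
D_2 = 2282.52978
D_3 = 2709.36285
D_4 = 3216.01370
D_5 = 3817.40826
Terminal value at year 5: TV = D_5×(1+g_2)/(r−g_2) = 3905.20865/0.108 = 36159.33939
P_0 = D_1/(1+r)^1 + D_2/(1+r)^2 + D_3/(1+r)^3 + D_4/(1+r)^4 + D_5/(1+r)^5 + TV/(1+r)^5
    = 1700.21220 + 1784.39601 + 1872.74806 + 1965.47476 + 2062.79269 + 19539.23080 = 28924.85453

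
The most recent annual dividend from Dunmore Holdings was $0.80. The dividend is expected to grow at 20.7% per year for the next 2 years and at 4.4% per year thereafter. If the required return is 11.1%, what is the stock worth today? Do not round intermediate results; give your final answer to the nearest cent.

$16.53

D_1 = 0.96560
D_2 = 1.16548
Terminal value at year 2: TV = D_2×(1+g_2)/(r−g_2) = 1.21676/0.067 = 18.16060
P_0 = D_1/(1+r)^1 + D_2/(1+r)^2 + TV/(1+r)^2
    = 0.86913 + 0.94423 + 14.71303 = 16.52638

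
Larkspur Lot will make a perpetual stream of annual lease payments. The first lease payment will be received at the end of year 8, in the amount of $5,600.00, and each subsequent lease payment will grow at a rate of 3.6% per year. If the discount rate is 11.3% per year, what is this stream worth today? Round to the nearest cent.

Value at end of year 7: C₁ / (r − g) = $5,600.00 / (0.113 − 0.036) = $72,727.2727
Discount to today: PV = $72,727.2727 / (1 + 0.113)^7 = $72,727.2727 / 2.115759 = $34,374.09

$34374.09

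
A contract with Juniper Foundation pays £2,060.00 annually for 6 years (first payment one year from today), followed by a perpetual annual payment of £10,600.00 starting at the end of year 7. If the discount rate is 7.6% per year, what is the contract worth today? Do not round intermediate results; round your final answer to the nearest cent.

£99510.61

PV of 6-year annuity: £2,060.00 × [1 − (1+0.076)^−6] / 0.076 = 9639.80430
Perpetuity value at year 6: £10,600.00 / 0.076 = 139473.68421
PV of perpetuity: 139473.68421 / (1+0.076)^6 = 89870.80773
Total PV = 9639.80430 + 89870.80773 = 99510.61203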